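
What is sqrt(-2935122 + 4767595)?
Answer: sqrt(1832473) ≈ 1353.7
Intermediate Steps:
sqrt(-2935122 + 4767595) = sqrt(1832473)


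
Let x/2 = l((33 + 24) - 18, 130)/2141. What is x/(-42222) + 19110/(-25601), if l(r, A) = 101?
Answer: -863748806311/1157130664251 ≈ -0.74646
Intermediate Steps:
x = 202/2141 (x = 2*(101/2141) = 202/2141 ≈ 0.094348)
x/(-42222) + 19110/(-25601) = (202/2141)/(-42222) + 19110/(-25601) = (202/2141)*(-1/42222) + 19110*(-1/25601) = -101/45198651 - 19110/25601 = -863748806311/1157130664251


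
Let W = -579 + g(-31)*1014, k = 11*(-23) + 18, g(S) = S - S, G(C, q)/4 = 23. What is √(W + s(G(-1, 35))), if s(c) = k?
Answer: I*√814 ≈ 28.531*I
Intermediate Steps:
G(C, q) = 92 (G(C, q) = 4*23 = 92)
g(S) = 0
k = -235 (k = -253 + 18 = -235)
s(c) = -235
W = -579 (W = -579 + 0*1014 = -579 + 0 = -579)
√(W + s(G(-1, 35))) = √(-579 - 235) = √(-814) = I*√814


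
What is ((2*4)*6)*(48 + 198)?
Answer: 11808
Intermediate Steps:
((2*4)*6)*(48 + 198) = (8*6)*246 = 48*246 = 11808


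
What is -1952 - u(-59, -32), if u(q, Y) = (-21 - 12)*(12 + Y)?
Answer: -2612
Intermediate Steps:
u(q, Y) = -396 - 33*Y (u(q, Y) = -33*(12 + Y) = -396 - 33*Y)
-1952 - u(-59, -32) = -1952 - (-396 - 33*(-32)) = -1952 - (-396 + 1056) = -1952 - 1*660 = -1952 - 660 = -2612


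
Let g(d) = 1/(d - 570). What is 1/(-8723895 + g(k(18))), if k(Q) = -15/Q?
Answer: -3425/29879340381 ≈ -1.1463e-7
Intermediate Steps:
g(d) = 1/(-570 + d)
1/(-8723895 + g(k(18))) = 1/(-8723895 + 1/(-570 - 15/18)) = 1/(-8723895 + 1/(-570 - 15*1/18)) = 1/(-8723895 + 1/(-570 - ⅚)) = 1/(-8723895 + 1/(-3425/6)) = 1/(-8723895 - 6/3425) = 1/(-29879340381/3425) = -3425/29879340381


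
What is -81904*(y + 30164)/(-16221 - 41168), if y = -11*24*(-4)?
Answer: 2557042880/57389 ≈ 44556.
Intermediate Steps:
y = 1056 (y = -264*(-4) = 1056)
-81904*(y + 30164)/(-16221 - 41168) = -81904*(1056 + 30164)/(-16221 - 41168) = -81904/((-57389/31220)) = -81904/((-57389*1/31220)) = -81904/(-57389/31220) = -81904*(-31220/57389) = 2557042880/57389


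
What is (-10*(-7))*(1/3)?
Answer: 70/3 ≈ 23.333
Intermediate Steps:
(-10*(-7))*(1/3) = 70*(1*(1/3)) = 70*(1/3) = 70/3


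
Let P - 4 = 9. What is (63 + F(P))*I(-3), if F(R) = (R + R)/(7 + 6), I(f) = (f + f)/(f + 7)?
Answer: -195/2 ≈ -97.500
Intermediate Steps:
P = 13 (P = 4 + 9 = 13)
I(f) = 2*f/(7 + f) (I(f) = (2*f)/(7 + f) = 2*f/(7 + f))
F(R) = 2*R/13 (F(R) = (2*R)/13 = (2*R)*(1/13) = 2*R/13)
(63 + F(P))*I(-3) = (63 + (2/13)*13)*(2*(-3)/(7 - 3)) = (63 + 2)*(2*(-3)/4) = 65*(2*(-3)*(¼)) = 65*(-3/2) = -195/2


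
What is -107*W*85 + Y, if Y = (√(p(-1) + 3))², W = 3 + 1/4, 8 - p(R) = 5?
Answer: -118211/4 ≈ -29553.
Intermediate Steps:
p(R) = 3 (p(R) = 8 - 1*5 = 8 - 5 = 3)
W = 13/4 (W = 3 + ¼ = 13/4 ≈ 3.2500)
Y = 6 (Y = (√(3 + 3))² = (√6)² = 6)
-107*W*85 + Y = -107*13/4*85 + 6 = -1391/4*85 + 6 = -118235/4 + 6 = -118211/4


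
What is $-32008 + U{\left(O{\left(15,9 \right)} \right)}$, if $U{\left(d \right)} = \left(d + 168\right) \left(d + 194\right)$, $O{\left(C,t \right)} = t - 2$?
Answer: $3167$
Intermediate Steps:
$O{\left(C,t \right)} = -2 + t$
$U{\left(d \right)} = \left(168 + d\right) \left(194 + d\right)$
$-32008 + U{\left(O{\left(15,9 \right)} \right)} = -32008 + \left(32592 + \left(-2 + 9\right)^{2} + 362 \left(-2 + 9\right)\right) = -32008 + \left(32592 + 7^{2} + 362 \cdot 7\right) = -32008 + \left(32592 + 49 + 2534\right) = -32008 + 35175 = 3167$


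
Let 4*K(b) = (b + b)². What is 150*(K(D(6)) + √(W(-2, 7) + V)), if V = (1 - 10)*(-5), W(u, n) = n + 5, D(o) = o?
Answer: 5400 + 150*√57 ≈ 6532.5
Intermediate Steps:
K(b) = b² (K(b) = (b + b)²/4 = (2*b)²/4 = (4*b²)/4 = b²)
W(u, n) = 5 + n
V = 45 (V = -9*(-5) = 45)
150*(K(D(6)) + √(W(-2, 7) + V)) = 150*(6² + √((5 + 7) + 45)) = 150*(36 + √(12 + 45)) = 150*(36 + √57) = 5400 + 150*√57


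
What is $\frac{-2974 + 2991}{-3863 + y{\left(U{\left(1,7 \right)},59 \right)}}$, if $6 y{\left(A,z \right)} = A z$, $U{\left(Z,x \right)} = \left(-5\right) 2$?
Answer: $- \frac{51}{11884} \approx -0.0042915$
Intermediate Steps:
$U{\left(Z,x \right)} = -10$
$y{\left(A,z \right)} = \frac{A z}{6}$
$\frac{-2974 + 2991}{-3863 + y{\left(U{\left(1,7 \right)},59 \right)}} = \frac{-2974 + 2991}{-3863 + \frac{1}{6} \left(-10\right) 59} = \frac{17}{-3863 - \frac{295}{3}} = \frac{17}{- \frac{11884}{3}} = 17 \left(- \frac{3}{11884}\right) = - \frac{51}{11884}$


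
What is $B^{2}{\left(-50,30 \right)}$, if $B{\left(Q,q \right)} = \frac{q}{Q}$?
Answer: $\frac{9}{25} \approx 0.36$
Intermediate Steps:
$B^{2}{\left(-50,30 \right)} = \left(\frac{30}{-50}\right)^{2} = \left(30 \left(- \frac{1}{50}\right)\right)^{2} = \left(- \frac{3}{5}\right)^{2} = \frac{9}{25}$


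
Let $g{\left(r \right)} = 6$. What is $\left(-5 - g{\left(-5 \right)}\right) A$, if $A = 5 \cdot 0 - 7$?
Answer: $77$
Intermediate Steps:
$A = -7$ ($A = 0 - 7 = -7$)
$\left(-5 - g{\left(-5 \right)}\right) A = \left(-5 - 6\right) \left(-7\right) = \left(-11\right) \left(-7\right) = 77$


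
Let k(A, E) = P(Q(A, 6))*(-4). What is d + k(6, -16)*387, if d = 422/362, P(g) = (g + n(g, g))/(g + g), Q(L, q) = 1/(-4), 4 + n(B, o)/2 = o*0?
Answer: -4622891/181 ≈ -25541.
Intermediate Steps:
n(B, o) = -8 (n(B, o) = -8 + 2*(o*0) = -8 + 2*0 = -8 + 0 = -8)
Q(L, q) = -1/4
P(g) = (-8 + g)/(2*g) (P(g) = (g - 8)/(g + g) = (-8 + g)/((2*g)) = (-8 + g)*(1/(2*g)) = (-8 + g)/(2*g))
d = 211/181 (d = 422*(1/362) = 211/181 ≈ 1.1657)
k(A, E) = -66 (k(A, E) = ((-8 - 1/4)/(2*(-1/4)))*(-4) = ((1/2)*(-4)*(-33/4))*(-4) = (33/2)*(-4) = -66)
d + k(6, -16)*387 = 211/181 - 66*387 = 211/181 - 25542 = -4622891/181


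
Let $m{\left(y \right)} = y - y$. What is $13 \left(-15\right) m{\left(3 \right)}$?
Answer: $0$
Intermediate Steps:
$m{\left(y \right)} = 0$
$13 \left(-15\right) m{\left(3 \right)} = 13 \left(-15\right) 0 = \left(-195\right) 0 = 0$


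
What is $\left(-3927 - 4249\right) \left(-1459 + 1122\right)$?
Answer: $2755312$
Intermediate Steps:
$\left(-3927 - 4249\right) \left(-1459 + 1122\right) = \left(-8176\right) \left(-337\right) = 2755312$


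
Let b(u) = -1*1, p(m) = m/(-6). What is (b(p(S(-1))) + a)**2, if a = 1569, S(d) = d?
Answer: 2458624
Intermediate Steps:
p(m) = -m/6 (p(m) = m*(-1/6) = -m/6)
b(u) = -1
(b(p(S(-1))) + a)**2 = (-1 + 1569)**2 = 1568**2 = 2458624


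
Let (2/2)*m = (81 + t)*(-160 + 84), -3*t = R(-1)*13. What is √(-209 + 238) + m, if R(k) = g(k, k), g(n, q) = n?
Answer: -19456/3 + √29 ≈ -6479.9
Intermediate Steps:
R(k) = k
t = 13/3 (t = -(-1)*13/3 = -⅓*(-13) = 13/3 ≈ 4.3333)
m = -19456/3 (m = (81 + 13/3)*(-160 + 84) = (256/3)*(-76) = -19456/3 ≈ -6485.3)
√(-209 + 238) + m = √(-209 + 238) - 19456/3 = √29 - 19456/3 = -19456/3 + √29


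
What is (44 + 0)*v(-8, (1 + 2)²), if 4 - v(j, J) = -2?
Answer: 264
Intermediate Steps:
v(j, J) = 6 (v(j, J) = 4 - 1*(-2) = 4 + 2 = 6)
(44 + 0)*v(-8, (1 + 2)²) = (44 + 0)*6 = 44*6 = 264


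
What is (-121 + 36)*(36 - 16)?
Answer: -1700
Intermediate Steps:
(-121 + 36)*(36 - 16) = -85*20 = -1700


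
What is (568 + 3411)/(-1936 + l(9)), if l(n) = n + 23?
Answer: -3979/1904 ≈ -2.0898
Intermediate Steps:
l(n) = 23 + n
(568 + 3411)/(-1936 + l(9)) = (568 + 3411)/(-1936 + (23 + 9)) = 3979/(-1936 + 32) = 3979/(-1904) = 3979*(-1/1904) = -3979/1904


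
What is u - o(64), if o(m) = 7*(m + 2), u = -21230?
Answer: -21692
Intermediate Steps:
o(m) = 14 + 7*m (o(m) = 7*(2 + m) = 14 + 7*m)
u - o(64) = -21230 - (14 + 7*64) = -21230 - (14 + 448) = -21230 - 1*462 = -21230 - 462 = -21692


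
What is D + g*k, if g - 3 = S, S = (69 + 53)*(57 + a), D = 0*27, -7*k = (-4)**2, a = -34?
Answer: -44944/7 ≈ -6420.6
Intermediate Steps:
k = -16/7 (k = -1/7*(-4)**2 = -1/7*16 = -16/7 ≈ -2.2857)
D = 0
S = 2806 (S = (69 + 53)*(57 - 34) = 122*23 = 2806)
g = 2809 (g = 3 + 2806 = 2809)
D + g*k = 0 + 2809*(-16/7) = 0 - 44944/7 = -44944/7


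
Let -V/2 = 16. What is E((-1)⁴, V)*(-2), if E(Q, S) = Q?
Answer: -2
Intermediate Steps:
V = -32 (V = -2*16 = -32)
E((-1)⁴, V)*(-2) = (-1)⁴*(-2) = 1*(-2) = -2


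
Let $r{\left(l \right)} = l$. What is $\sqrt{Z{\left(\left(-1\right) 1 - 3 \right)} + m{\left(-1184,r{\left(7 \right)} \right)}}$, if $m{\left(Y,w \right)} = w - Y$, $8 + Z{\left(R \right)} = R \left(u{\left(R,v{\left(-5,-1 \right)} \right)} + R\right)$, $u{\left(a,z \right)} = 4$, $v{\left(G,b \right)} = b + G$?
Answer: $13 \sqrt{7} \approx 34.395$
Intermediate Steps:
$v{\left(G,b \right)} = G + b$
$Z{\left(R \right)} = -8 + R \left(4 + R\right)$
$\sqrt{Z{\left(\left(-1\right) 1 - 3 \right)} + m{\left(-1184,r{\left(7 \right)} \right)}} = \sqrt{\left(-8 + \left(\left(-1\right) 1 - 3\right)^{2} + 4 \left(\left(-1\right) 1 - 3\right)\right) + \left(7 - -1184\right)} = \sqrt{\left(-8 + \left(-1 - 3\right)^{2} + 4 \left(-1 - 3\right)\right) + \left(7 + 1184\right)} = \sqrt{\left(-8 + \left(-4\right)^{2} + 4 \left(-4\right)\right) + 1191} = \sqrt{\left(-8 + 16 - 16\right) + 1191} = \sqrt{-8 + 1191} = \sqrt{1183} = 13 \sqrt{7}$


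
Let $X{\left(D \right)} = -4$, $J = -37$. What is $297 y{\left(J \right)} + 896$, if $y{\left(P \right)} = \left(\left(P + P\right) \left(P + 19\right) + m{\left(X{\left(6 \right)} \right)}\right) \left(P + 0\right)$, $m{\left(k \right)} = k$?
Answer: $-14592496$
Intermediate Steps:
$y{\left(P \right)} = P \left(-4 + 2 P \left(19 + P\right)\right)$ ($y{\left(P \right)} = \left(\left(P + P\right) \left(P + 19\right) - 4\right) \left(P + 0\right) = \left(2 P \left(19 + P\right) - 4\right) P = \left(-4 + 2 P \left(19 + P\right)\right) P = P \left(-4 + 2 P \left(19 + P\right)\right)$)
$297 y{\left(J \right)} + 896 = 297 \cdot 2 \left(-37\right) \left(-2 + \left(-37\right)^{2} + 19 \left(-37\right)\right) + 896 = 297 \cdot 2 \left(-37\right) \left(-2 + 1369 - 703\right) + 896 = 297 \cdot 2 \left(-37\right) 664 + 896 = 297 \left(-49136\right) + 896 = -14593392 + 896 = -14592496$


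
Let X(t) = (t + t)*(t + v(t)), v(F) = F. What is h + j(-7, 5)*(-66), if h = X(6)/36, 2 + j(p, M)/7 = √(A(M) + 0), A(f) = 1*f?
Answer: 928 - 462*√5 ≈ -105.06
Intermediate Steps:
A(f) = f
X(t) = 4*t² (X(t) = (t + t)*(t + t) = (2*t)*(2*t) = 4*t²)
j(p, M) = -14 + 7*√M (j(p, M) = -14 + 7*√(M + 0) = -14 + 7*√M)
h = 4 (h = (4*6²)/36 = (4*36)*(1/36) = 144*(1/36) = 4)
h + j(-7, 5)*(-66) = 4 + (-14 + 7*√5)*(-66) = 4 + (924 - 462*√5) = 928 - 462*√5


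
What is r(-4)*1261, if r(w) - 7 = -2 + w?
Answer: 1261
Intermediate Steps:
r(w) = 5 + w (r(w) = 7 + (-2 + w) = 5 + w)
r(-4)*1261 = (5 - 4)*1261 = 1*1261 = 1261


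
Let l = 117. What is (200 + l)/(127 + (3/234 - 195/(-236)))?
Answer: 2917668/1176631 ≈ 2.4797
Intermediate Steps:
(200 + l)/(127 + (3/234 - 195/(-236))) = (200 + 117)/(127 + (3/234 - 195/(-236))) = 317/(127 + (3*(1/234) - 195*(-1/236))) = 317/(127 + (1/78 + 195/236)) = 317/(127 + 7723/9204) = 317/(1176631/9204) = 317*(9204/1176631) = 2917668/1176631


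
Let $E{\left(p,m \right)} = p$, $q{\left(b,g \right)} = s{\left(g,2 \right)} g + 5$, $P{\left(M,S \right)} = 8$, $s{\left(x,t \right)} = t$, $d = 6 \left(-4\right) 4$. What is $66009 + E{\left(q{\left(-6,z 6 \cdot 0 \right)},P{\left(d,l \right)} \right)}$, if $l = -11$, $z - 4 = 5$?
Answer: $66014$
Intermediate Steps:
$z = 9$ ($z = 4 + 5 = 9$)
$d = -96$ ($d = \left(-24\right) 4 = -96$)
$q{\left(b,g \right)} = 5 + 2 g$ ($q{\left(b,g \right)} = 2 g + 5 = 5 + 2 g$)
$66009 + E{\left(q{\left(-6,z 6 \cdot 0 \right)},P{\left(d,l \right)} \right)} = 66009 + \left(5 + 2 \cdot 9 \cdot 6 \cdot 0\right) = 66009 + \left(5 + 2 \cdot 54 \cdot 0\right) = 66009 + \left(5 + 2 \cdot 0\right) = 66009 + \left(5 + 0\right) = 66009 + 5 = 66014$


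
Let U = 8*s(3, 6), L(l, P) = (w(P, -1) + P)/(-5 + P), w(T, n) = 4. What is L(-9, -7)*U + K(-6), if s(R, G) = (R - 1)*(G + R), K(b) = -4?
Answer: 32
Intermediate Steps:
s(R, G) = (-1 + R)*(G + R)
L(l, P) = (4 + P)/(-5 + P)
U = 144 (U = 8*(3² - 1*6 - 1*3 + 6*3) = 8*(9 - 6 - 3 + 18) = 8*18 = 144)
L(-9, -7)*U + K(-6) = ((4 - 7)/(-5 - 7))*144 - 4 = (-3/(-12))*144 - 4 = -1/12*(-3)*144 - 4 = (¼)*144 - 4 = 36 - 4 = 32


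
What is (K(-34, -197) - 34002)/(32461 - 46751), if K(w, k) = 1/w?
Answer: 1156069/485860 ≈ 2.3794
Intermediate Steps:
(K(-34, -197) - 34002)/(32461 - 46751) = (1/(-34) - 34002)/(32461 - 46751) = (-1/34 - 34002)/(-14290) = -1156069/34*(-1/14290) = 1156069/485860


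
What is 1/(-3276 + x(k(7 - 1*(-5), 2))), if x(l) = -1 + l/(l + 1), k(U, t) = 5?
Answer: -6/19657 ≈ -0.00030523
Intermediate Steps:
x(l) = -1 + l/(1 + l)
1/(-3276 + x(k(7 - 1*(-5), 2))) = 1/(-3276 - 1/(1 + 5)) = 1/(-3276 - 1/6) = 1/(-19657/6) = -6/19657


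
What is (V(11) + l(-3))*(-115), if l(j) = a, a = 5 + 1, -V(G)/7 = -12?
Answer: -10350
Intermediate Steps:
V(G) = 84 (V(G) = -7*(-12) = 84)
a = 6
l(j) = 6
(V(11) + l(-3))*(-115) = (84 + 6)*(-115) = 90*(-115) = -10350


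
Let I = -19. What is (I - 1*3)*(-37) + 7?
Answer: 821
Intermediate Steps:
(I - 1*3)*(-37) + 7 = (-19 - 1*3)*(-37) + 7 = (-19 - 3)*(-37) + 7 = -22*(-37) + 7 = 814 + 7 = 821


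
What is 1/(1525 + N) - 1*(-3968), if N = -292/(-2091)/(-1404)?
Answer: 4441224223477/1119259952 ≈ 3968.0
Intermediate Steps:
N = -73/733941 (N = -292*(-1/2091)*(-1/1404) = (292/2091)*(-1/1404) = -73/733941 ≈ -9.9463e-5)
1/(1525 + N) - 1*(-3968) = 1/(1525 - 73/733941) - 1*(-3968) = 1/(1119259952/733941) + 3968 = 733941/1119259952 + 3968 = 4441224223477/1119259952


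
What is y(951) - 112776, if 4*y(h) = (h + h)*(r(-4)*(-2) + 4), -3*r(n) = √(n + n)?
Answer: -110874 + 634*I*√2 ≈ -1.1087e+5 + 896.61*I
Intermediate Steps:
r(n) = -√2*√n/3 (r(n) = -√(n + n)/3 = -√2*√n/3)
y(h) = h*(4 + 4*I*√2/3)/2 (y(h) = ((h + h)*(-√2*√(-4)/3*(-2) + 4))/4 = ((2*h)*(-√2*2*I/3*(-2) + 4))/4 = ((2*h)*(-2*I*√2/3*(-2) + 4))/4 = ((2*h)*(4*I*√2/3 + 4))/4 = ((2*h)*(4 + 4*I*√2/3))/4 = (2*h*(4 + 4*I*√2/3))/4 = h*(4 + 4*I*√2/3)/2)
y(951) - 112776 = (⅔)*951*(3 + I*√2) - 112776 = (1902 + 634*I*√2) - 112776 = -110874 + 634*I*√2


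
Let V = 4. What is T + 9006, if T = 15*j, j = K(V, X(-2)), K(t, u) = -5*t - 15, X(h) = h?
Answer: 8481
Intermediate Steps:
K(t, u) = -15 - 5*t
j = -35 (j = -15 - 5*4 = -15 - 20 = -35)
T = -525 (T = 15*(-35) = -525)
T + 9006 = -525 + 9006 = 8481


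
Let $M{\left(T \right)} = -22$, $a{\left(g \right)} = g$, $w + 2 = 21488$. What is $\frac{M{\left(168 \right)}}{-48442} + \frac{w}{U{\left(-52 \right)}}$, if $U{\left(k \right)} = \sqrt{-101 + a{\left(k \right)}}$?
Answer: $\frac{11}{24221} - \frac{7162 i \sqrt{17}}{17} \approx 0.00045415 - 1737.0 i$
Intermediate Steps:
$w = 21486$ ($w = -2 + 21488 = 21486$)
$U{\left(k \right)} = \sqrt{-101 + k}$
$\frac{M{\left(168 \right)}}{-48442} + \frac{w}{U{\left(-52 \right)}} = - \frac{22}{-48442} + \frac{21486}{\sqrt{-101 - 52}} = \left(-22\right) \left(- \frac{1}{48442}\right) + \frac{21486}{\sqrt{-153}} = \frac{11}{24221} + \frac{21486}{3 i \sqrt{17}} = \frac{11}{24221} + 21486 \left(- \frac{i \sqrt{17}}{51}\right) = \frac{11}{24221} - \frac{7162 i \sqrt{17}}{17}$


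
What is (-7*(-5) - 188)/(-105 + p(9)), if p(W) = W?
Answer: 51/32 ≈ 1.5938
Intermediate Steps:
(-7*(-5) - 188)/(-105 + p(9)) = (-7*(-5) - 188)/(-105 + 9) = (35 - 188)/(-96) = -1/96*(-153) = 51/32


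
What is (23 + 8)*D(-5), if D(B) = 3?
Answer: 93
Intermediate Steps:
(23 + 8)*D(-5) = (23 + 8)*3 = 31*3 = 93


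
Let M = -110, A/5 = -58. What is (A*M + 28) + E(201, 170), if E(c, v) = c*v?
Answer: 66098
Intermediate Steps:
A = -290 (A = 5*(-58) = -290)
(A*M + 28) + E(201, 170) = (-290*(-110) + 28) + 201*170 = (31900 + 28) + 34170 = 31928 + 34170 = 66098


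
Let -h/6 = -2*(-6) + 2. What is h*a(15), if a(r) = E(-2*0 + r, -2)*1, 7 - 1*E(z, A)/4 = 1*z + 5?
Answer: 4368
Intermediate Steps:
E(z, A) = 8 - 4*z (E(z, A) = 28 - 4*(1*z + 5) = 28 - 4*(z + 5) = 28 - 4*(5 + z) = 28 + (-20 - 4*z) = 8 - 4*z)
a(r) = 8 - 4*r (a(r) = (8 - 4*(-2*0 + r))*1 = (8 - 4*(0 + r))*1 = (8 - 4*r)*1 = 8 - 4*r)
h = -84 (h = -6*(-2*(-6) + 2) = -6*(12 + 2) = -6*14 = -84)
h*a(15) = -84*(8 - 4*15) = -84*(8 - 60) = -84*(-52) = 4368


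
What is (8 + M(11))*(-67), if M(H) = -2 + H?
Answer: -1139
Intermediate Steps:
(8 + M(11))*(-67) = (8 + (-2 + 11))*(-67) = (8 + 9)*(-67) = 17*(-67) = -1139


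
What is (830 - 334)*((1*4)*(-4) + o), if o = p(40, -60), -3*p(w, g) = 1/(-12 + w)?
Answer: -166780/21 ≈ -7941.9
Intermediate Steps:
p(w, g) = -1/(3*(-12 + w))
o = -1/84 (o = -1/(-36 + 3*40) = -1/(-36 + 120) = -1/84 ≈ -0.011905)
(830 - 334)*((1*4)*(-4) + o) = (830 - 334)*((1*4)*(-4) - 1/84) = 496*(4*(-4) - 1/84) = 496*(-16 - 1/84) = 496*(-1345/84) = -166780/21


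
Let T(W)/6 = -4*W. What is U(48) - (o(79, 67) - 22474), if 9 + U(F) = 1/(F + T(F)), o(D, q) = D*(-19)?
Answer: 26458463/1104 ≈ 23966.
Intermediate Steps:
o(D, q) = -19*D
T(W) = -24*W (T(W) = 6*(-4*W) = -24*W)
U(F) = -9 - 1/(23*F) (U(F) = -9 + 1/(F - 24*F) = -9 + 1/(-23*F) = -9 - 1/(23*F))
U(48) - (o(79, 67) - 22474) = (-9 - 1/23/48) - (-19*79 - 22474) = (-9 - 1/23*1/48) - (-1501 - 22474) = (-9 - 1/1104) - 1*(-23975) = -9937/1104 + 23975 = 26458463/1104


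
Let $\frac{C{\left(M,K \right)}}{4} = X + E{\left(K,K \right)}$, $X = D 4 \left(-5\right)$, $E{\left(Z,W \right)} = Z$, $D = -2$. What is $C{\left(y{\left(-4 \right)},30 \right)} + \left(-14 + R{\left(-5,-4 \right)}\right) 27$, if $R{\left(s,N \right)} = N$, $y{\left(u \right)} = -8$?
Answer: $-206$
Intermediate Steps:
$X = 40$ ($X = \left(-2\right) 4 \left(-5\right) = \left(-8\right) \left(-5\right) = 40$)
$C{\left(M,K \right)} = 160 + 4 K$ ($C{\left(M,K \right)} = 4 \left(40 + K\right) = 160 + 4 K$)
$C{\left(y{\left(-4 \right)},30 \right)} + \left(-14 + R{\left(-5,-4 \right)}\right) 27 = \left(160 + 4 \cdot 30\right) + \left(-14 - 4\right) 27 = \left(160 + 120\right) - 486 = 280 - 486 = -206$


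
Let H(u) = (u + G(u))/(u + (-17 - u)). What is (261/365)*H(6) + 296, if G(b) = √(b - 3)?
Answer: 1835114/6205 - 261*√3/6205 ≈ 295.67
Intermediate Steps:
G(b) = √(-3 + b)
H(u) = -u/17 - √(-3 + u)/17 (H(u) = (u + √(-3 + u))/(u + (-17 - u)) = (u + √(-3 + u))/(-17) = (u + √(-3 + u))*(-1/17) = -u/17 - √(-3 + u)/17)
(261/365)*H(6) + 296 = (261/365)*(-1/17*6 - √(-3 + 6)/17) + 296 = (261*(1/365))*(-6/17 - √3/17) + 296 = 261*(-6/17 - √3/17)/365 + 296 = (-1566/6205 - 261*√3/6205) + 296 = 1835114/6205 - 261*√3/6205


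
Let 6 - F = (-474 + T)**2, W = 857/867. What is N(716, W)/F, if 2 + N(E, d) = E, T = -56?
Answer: -357/140447 ≈ -0.0025419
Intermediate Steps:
W = 857/867 (W = 857*(1/867) = 857/867 ≈ 0.98847)
N(E, d) = -2 + E
F = -280894 (F = 6 - (-474 - 56)**2 = 6 - 1*(-530)**2 = 6 - 1*280900 = 6 - 280900 = -280894)
N(716, W)/F = (-2 + 716)/(-280894) = 714*(-1/280894) = -357/140447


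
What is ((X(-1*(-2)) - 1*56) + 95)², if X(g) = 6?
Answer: 2025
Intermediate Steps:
((X(-1*(-2)) - 1*56) + 95)² = ((6 - 1*56) + 95)² = ((6 - 56) + 95)² = (-50 + 95)² = 45² = 2025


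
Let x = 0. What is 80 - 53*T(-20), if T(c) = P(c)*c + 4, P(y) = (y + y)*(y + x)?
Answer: 847868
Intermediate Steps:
P(y) = 2*y² (P(y) = (y + y)*(y + 0) = (2*y)*y = 2*y²)
T(c) = 4 + 2*c³ (T(c) = (2*c²)*c + 4 = 2*c³ + 4 = 4 + 2*c³)
80 - 53*T(-20) = 80 - 53*(4 + 2*(-20)³) = 80 - 53*(4 + 2*(-8000)) = 80 - 53*(4 - 16000) = 80 - 53*(-15996) = 80 + 847788 = 847868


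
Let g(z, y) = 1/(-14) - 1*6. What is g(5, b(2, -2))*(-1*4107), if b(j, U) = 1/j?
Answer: 349095/14 ≈ 24935.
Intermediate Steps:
g(z, y) = -85/14 (g(z, y) = -1/14 - 6 = -85/14)
g(5, b(2, -2))*(-1*4107) = -(-85)*4107/14 = -85/14*(-4107) = 349095/14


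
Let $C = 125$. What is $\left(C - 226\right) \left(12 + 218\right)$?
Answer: $-23230$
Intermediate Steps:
$\left(C - 226\right) \left(12 + 218\right) = \left(125 - 226\right) \left(12 + 218\right) = \left(-101\right) 230 = -23230$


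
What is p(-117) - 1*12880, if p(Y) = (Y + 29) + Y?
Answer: -13085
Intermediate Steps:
p(Y) = 29 + 2*Y (p(Y) = (29 + Y) + Y = 29 + 2*Y)
p(-117) - 1*12880 = (29 + 2*(-117)) - 1*12880 = (29 - 234) - 12880 = -205 - 12880 = -13085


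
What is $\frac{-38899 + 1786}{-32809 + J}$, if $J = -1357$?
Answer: $\frac{37113}{34166} \approx 1.0863$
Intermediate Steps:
$\frac{-38899 + 1786}{-32809 + J} = \frac{-38899 + 1786}{-32809 - 1357} = - \frac{37113}{-34166} = \left(-37113\right) \left(- \frac{1}{34166}\right) = \frac{37113}{34166}$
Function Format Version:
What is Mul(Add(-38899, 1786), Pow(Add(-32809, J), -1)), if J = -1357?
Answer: Rational(37113, 34166) ≈ 1.0863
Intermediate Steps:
Mul(Add(-38899, 1786), Pow(Add(-32809, J), -1)) = Mul(Add(-38899, 1786), Pow(Add(-32809, -1357), -1)) = Mul(-37113, Pow(-34166, -1)) = Mul(-37113, Rational(-1, 34166)) = Rational(37113, 34166)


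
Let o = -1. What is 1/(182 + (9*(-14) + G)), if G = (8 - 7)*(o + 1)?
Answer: 1/56 ≈ 0.017857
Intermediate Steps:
G = 0 (G = (8 - 7)*(-1 + 1) = 1*0 = 0)
1/(182 + (9*(-14) + G)) = 1/(182 + (9*(-14) + 0)) = 1/(182 + (-126 + 0)) = 1/(182 - 126) = 1/56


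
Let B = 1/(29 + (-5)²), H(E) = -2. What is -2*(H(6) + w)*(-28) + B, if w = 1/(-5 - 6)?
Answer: -69541/594 ≈ -117.07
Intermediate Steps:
w = -1/11 (w = 1/(-11) = -1/11 ≈ -0.090909)
B = 1/54 (B = 1/(29 + 25) = 1/54 ≈ 0.018519)
-2*(H(6) + w)*(-28) + B = -2*(-2 - 1/11)*(-28) + 1/54 = -2*(-23/11)*(-28) + 1/54 = (46/11)*(-28) + 1/54 = -1288/11 + 1/54 = -69541/594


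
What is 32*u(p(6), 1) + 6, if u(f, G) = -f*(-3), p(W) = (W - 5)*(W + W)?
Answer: 1158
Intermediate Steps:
p(W) = 2*W*(-5 + W) (p(W) = (-5 + W)*(2*W) = 2*W*(-5 + W))
u(f, G) = 3*f
32*u(p(6), 1) + 6 = 32*(3*(2*6*(-5 + 6))) + 6 = 32*(3*(2*6*1)) + 6 = 32*(3*12) + 6 = 32*36 + 6 = 1152 + 6 = 1158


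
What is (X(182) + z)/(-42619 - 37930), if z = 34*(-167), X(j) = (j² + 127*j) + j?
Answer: -50742/80549 ≈ -0.62995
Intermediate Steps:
X(j) = j² + 128*j
z = -5678
(X(182) + z)/(-42619 - 37930) = (182*(128 + 182) - 5678)/(-42619 - 37930) = (182*310 - 5678)/(-80549) = (56420 - 5678)*(-1/80549) = 50742*(-1/80549) = -50742/80549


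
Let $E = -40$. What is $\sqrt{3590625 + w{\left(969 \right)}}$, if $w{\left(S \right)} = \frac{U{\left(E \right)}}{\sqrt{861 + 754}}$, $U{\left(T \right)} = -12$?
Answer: $\frac{\sqrt{9365157890625 - 19380 \sqrt{1615}}}{1615} \approx 1894.9$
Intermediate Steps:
$w{\left(S \right)} = - \frac{12 \sqrt{1615}}{1615}$ ($w{\left(S \right)} = - \frac{12}{\sqrt{861 + 754}} = - \frac{12}{\sqrt{1615}} = - 12 \frac{\sqrt{1615}}{1615} = - \frac{12 \sqrt{1615}}{1615}$)
$\sqrt{3590625 + w{\left(969 \right)}} = \sqrt{3590625 - \frac{12 \sqrt{1615}}{1615}}$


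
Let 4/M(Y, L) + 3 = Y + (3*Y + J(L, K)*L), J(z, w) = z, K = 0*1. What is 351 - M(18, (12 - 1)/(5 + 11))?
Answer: 6241511/17785 ≈ 350.94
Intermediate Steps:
K = 0
M(Y, L) = 4/(-3 + L² + 4*Y) (M(Y, L) = 4/(-3 + (Y + (3*Y + L*L))) = 4/(-3 + (Y + (3*Y + L²))) = 4/(-3 + (Y + (L² + 3*Y))) = 4/(-3 + (L² + 4*Y)) = 4/(-3 + L² + 4*Y))
351 - M(18, (12 - 1)/(5 + 11)) = 351 - 4/(-3 + ((12 - 1)/(5 + 11))² + 4*18) = 351 - 4/(-3 + (11/16)² + 72) = 351 - 4/(-3 + 121/256 + 72) = 351 - 4/17785/256 = 351 - 4*256/17785 = 351 - 1*1024/17785 = 351 - 1024/17785 = 6241511/17785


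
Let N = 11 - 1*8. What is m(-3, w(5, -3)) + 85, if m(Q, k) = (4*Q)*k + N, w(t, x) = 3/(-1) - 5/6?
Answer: 134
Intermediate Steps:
w(t, x) = -23/6 (w(t, x) = 3*(-1) - 5*⅙ = -3 - ⅚ = -23/6)
N = 3 (N = 11 - 8 = 3)
m(Q, k) = 3 + 4*Q*k (m(Q, k) = (4*Q)*k + 3 = 4*Q*k + 3 = 3 + 4*Q*k)
m(-3, w(5, -3)) + 85 = (3 + 4*(-3)*(-23/6)) + 85 = (3 + 46) + 85 = 49 + 85 = 134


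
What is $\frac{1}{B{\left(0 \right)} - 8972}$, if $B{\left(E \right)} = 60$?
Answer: $- \frac{1}{8912} \approx -0.00011221$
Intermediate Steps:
$\frac{1}{B{\left(0 \right)} - 8972} = \frac{1}{60 - 8972} = \frac{1}{-8912} = - \frac{1}{8912}$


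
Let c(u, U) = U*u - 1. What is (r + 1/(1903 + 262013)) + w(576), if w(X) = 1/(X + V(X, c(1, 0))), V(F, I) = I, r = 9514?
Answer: 1443765938291/151751700 ≈ 9514.0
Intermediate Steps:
c(u, U) = -1 + U*u
w(X) = 1/(-1 + X) (w(X) = 1/(X + (-1 + 0*1)) = 1/(X + (-1 + 0)) = 1/(X - 1) = 1/(-1 + X))
(r + 1/(1903 + 262013)) + w(576) = (9514 + 1/(1903 + 262013)) + 1/(-1 + 576) = (9514 + 1/263916) + 1/575 = 2510896825/263916 + 1/575 = 1443765938291/151751700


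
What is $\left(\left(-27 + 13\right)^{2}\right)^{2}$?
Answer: $38416$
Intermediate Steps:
$\left(\left(-27 + 13\right)^{2}\right)^{2} = \left(\left(-14\right)^{2}\right)^{2} = 196^{2} = 38416$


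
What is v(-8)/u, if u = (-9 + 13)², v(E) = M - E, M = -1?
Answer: 7/16 ≈ 0.43750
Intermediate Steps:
v(E) = -1 - E
u = 16 (u = 4² = 16)
v(-8)/u = (-1 - 1*(-8))/16 = (-1 + 8)*(1/16) = 7*(1/16) = 7/16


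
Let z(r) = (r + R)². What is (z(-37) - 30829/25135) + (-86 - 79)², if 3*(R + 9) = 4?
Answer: 6609749974/226215 ≈ 29219.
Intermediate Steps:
R = -23/3 (R = -9 + (⅓)*4 = -9 + 4/3 = -23/3 ≈ -7.6667)
z(r) = (-23/3 + r)² (z(r) = (r - 23/3)² = (-23/3 + r)²)
(z(-37) - 30829/25135) + (-86 - 79)² = ((-23 + 3*(-37))²/9 - 30829/25135) + (-86 - 79)² = ((-23 - 111)²/9 - 30829*1/25135) + (-165)² = ((⅑)*(-134)² - 30829/25135) + 27225 = ((⅑)*17956 - 30829/25135) + 27225 = (17956/9 - 30829/25135) + 27225 = 451046599/226215 + 27225 = 6609749974/226215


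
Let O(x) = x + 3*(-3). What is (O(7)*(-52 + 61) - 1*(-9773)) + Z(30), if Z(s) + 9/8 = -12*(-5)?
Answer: 78511/8 ≈ 9813.9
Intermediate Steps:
Z(s) = 471/8 (Z(s) = -9/8 - 12*(-5) = -9/8 + 60 = 471/8)
O(x) = -9 + x (O(x) = x - 9 = -9 + x)
(O(7)*(-52 + 61) - 1*(-9773)) + Z(30) = ((-9 + 7)*(-52 + 61) - 1*(-9773)) + 471/8 = (-2*9 + 9773) + 471/8 = (-18 + 9773) + 471/8 = 9755 + 471/8 = 78511/8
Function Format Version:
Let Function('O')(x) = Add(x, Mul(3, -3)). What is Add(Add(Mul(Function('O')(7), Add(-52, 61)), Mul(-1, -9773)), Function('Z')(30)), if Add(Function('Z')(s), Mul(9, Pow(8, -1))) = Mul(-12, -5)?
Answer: Rational(78511, 8) ≈ 9813.9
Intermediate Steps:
Function('Z')(s) = Rational(471, 8) (Function('Z')(s) = Add(Rational(-9, 8), Mul(-12, -5)) = Add(Rational(-9, 8), 60) = Rational(471, 8))
Function('O')(x) = Add(-9, x) (Function('O')(x) = Add(x, -9) = Add(-9, x))
Add(Add(Mul(Function('O')(7), Add(-52, 61)), Mul(-1, -9773)), Function('Z')(30)) = Add(Add(Mul(Add(-9, 7), Add(-52, 61)), Mul(-1, -9773)), Rational(471, 8)) = Add(Add(Mul(-2, 9), 9773), Rational(471, 8)) = Add(Add(-18, 9773), Rational(471, 8)) = Add(9755, Rational(471, 8)) = Rational(78511, 8)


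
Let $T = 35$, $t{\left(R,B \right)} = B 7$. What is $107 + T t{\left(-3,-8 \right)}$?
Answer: $-1853$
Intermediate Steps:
$t{\left(R,B \right)} = 7 B$
$107 + T t{\left(-3,-8 \right)} = 107 + 35 \cdot 7 \left(-8\right) = 107 + 35 \left(-56\right) = 107 - 1960 = -1853$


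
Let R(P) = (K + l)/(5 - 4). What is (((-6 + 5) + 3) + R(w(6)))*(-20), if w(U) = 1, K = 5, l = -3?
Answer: -80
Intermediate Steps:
R(P) = 2 (R(P) = (5 - 3)/(5 - 4) = 2/1 = 2*1 = 2)
(((-6 + 5) + 3) + R(w(6)))*(-20) = (((-6 + 5) + 3) + 2)*(-20) = ((-1 + 3) + 2)*(-20) = (2 + 2)*(-20) = 4*(-20) = -80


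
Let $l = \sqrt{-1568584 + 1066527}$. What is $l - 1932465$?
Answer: $-1932465 + i \sqrt{502057} \approx -1.9325 \cdot 10^{6} + 708.56 i$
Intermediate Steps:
$l = i \sqrt{502057}$ ($l = \sqrt{-502057} = i \sqrt{502057} \approx 708.56 i$)
$l - 1932465 = i \sqrt{502057} - 1932465 = -1932465 + i \sqrt{502057}$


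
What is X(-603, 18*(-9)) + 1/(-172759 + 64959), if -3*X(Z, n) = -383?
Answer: 41287397/323400 ≈ 127.67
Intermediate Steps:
X(Z, n) = 383/3 (X(Z, n) = -1/3*(-383) = 383/3)
X(-603, 18*(-9)) + 1/(-172759 + 64959) = 383/3 + 1/(-172759 + 64959) = 383/3 + 1/(-107800) = 383/3 - 1/107800 = 41287397/323400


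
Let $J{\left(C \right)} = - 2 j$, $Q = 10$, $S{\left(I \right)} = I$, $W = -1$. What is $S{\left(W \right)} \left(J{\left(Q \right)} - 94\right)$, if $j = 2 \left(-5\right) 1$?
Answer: $74$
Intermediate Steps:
$j = -10$ ($j = \left(-10\right) 1 = -10$)
$J{\left(C \right)} = 20$ ($J{\left(C \right)} = \left(-2\right) \left(-10\right) = 20$)
$S{\left(W \right)} \left(J{\left(Q \right)} - 94\right) = - (20 - 94) = \left(-1\right) \left(-74\right) = 74$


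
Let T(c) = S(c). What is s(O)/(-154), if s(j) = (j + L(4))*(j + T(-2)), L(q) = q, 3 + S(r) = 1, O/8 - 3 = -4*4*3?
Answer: -64436/77 ≈ -836.83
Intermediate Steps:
O = -360 (O = 24 + 8*(-4*4*3) = 24 + 8*(-16*3) = 24 + 8*(-48) = 24 - 384 = -360)
S(r) = -2 (S(r) = -3 + 1 = -2)
T(c) = -2
s(j) = (-2 + j)*(4 + j) (s(j) = (j + 4)*(j - 2) = (4 + j)*(-2 + j) = (-2 + j)*(4 + j))
s(O)/(-154) = (-8 + (-360)**2 + 2*(-360))/(-154) = (-8 + 129600 - 720)*(-1/154) = 128872*(-1/154) = -64436/77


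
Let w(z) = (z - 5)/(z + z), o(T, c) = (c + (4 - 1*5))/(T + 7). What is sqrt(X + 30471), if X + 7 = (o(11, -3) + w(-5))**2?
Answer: sqrt(2467633)/9 ≈ 174.54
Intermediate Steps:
o(T, c) = (-1 + c)/(7 + T) (o(T, c) = (c + (4 - 5))/(7 + T) = (c - 1)/(7 + T) = (-1 + c)/(7 + T))
w(z) = (-5 + z)/(2*z) (w(z) = (-5 + z)/((2*z)) = (-5 + z)*(1/(2*z)) = (-5 + z)/(2*z))
X = -518/81 (X = -7 + ((-1 - 3)/(7 + 11) + (1/2)*(-5 - 5)/(-5))**2 = -7 + (-4/18 + (1/2)*(-1/5)*(-10))**2 = -7 + ((1/18)*(-4) + 1)**2 = -7 + (-2/9 + 1)**2 = -7 + (7/9)**2 = -7 + 49/81 = -518/81 ≈ -6.3951)
sqrt(X + 30471) = sqrt(-518/81 + 30471) = sqrt(2467633/81) = sqrt(2467633)/9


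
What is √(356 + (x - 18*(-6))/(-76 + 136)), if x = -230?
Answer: √318570/30 ≈ 18.814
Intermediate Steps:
√(356 + (x - 18*(-6))/(-76 + 136)) = √(356 + (-230 - 18*(-6))/(-76 + 136)) = √(356 + (-230 + 108)/60) = √(356 - 122*1/60) = √(356 - 61/30) = √(10619/30) = √318570/30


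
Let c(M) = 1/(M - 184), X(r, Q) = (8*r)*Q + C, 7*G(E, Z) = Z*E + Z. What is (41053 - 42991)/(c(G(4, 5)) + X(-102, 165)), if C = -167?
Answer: 1223847/85130624 ≈ 0.014376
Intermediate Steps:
G(E, Z) = Z/7 + E*Z/7 (G(E, Z) = (Z*E + Z)/7 = (E*Z + Z)/7 = (Z + E*Z)/7 = Z/7 + E*Z/7)
X(r, Q) = -167 + 8*Q*r (X(r, Q) = (8*r)*Q - 167 = 8*Q*r - 167 = -167 + 8*Q*r)
c(M) = 1/(-184 + M)
(41053 - 42991)/(c(G(4, 5)) + X(-102, 165)) = (41053 - 42991)/(1/(-184 + (1/7)*5*(1 + 4)) + (-167 + 8*165*(-102))) = -1938/(1/(-184 + (1/7)*5*5) + (-167 - 134640)) = -1938/(1/(-184 + 25/7) - 134807) = -1938/(1/(-1263/7) - 134807) = -1938/(-7/1263 - 134807) = -1938/(-170261248/1263) = -1938*(-1263/170261248) = 1223847/85130624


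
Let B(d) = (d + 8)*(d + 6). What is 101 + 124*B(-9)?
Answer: 473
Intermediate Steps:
B(d) = (6 + d)*(8 + d) (B(d) = (8 + d)*(6 + d) = (6 + d)*(8 + d))
101 + 124*B(-9) = 101 + 124*(48 + (-9)² + 14*(-9)) = 101 + 124*(48 + 81 - 126) = 101 + 124*3 = 101 + 372 = 473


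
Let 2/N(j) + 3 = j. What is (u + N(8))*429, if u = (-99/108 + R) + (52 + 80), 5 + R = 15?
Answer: 1213927/20 ≈ 60696.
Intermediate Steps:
R = 10 (R = -5 + 15 = 10)
N(j) = 2/(-3 + j)
u = 1693/12 (u = (-99/108 + 10) + (52 + 80) = (-99*1/108 + 10) + 132 = (-11/12 + 10) + 132 = 109/12 + 132 = 1693/12 ≈ 141.08)
(u + N(8))*429 = (1693/12 + 2/(-3 + 8))*429 = (1693/12 + 2/5)*429 = (1693/12 + 2*(⅕))*429 = (1693/12 + ⅖)*429 = (8489/60)*429 = 1213927/20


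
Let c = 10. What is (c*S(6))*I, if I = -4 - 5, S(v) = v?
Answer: -540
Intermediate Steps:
I = -9
(c*S(6))*I = (10*6)*(-9) = 60*(-9) = -540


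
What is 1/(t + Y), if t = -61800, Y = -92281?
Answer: -1/154081 ≈ -6.4901e-6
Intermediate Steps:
1/(t + Y) = 1/(-61800 - 92281) = 1/(-154081) = -1/154081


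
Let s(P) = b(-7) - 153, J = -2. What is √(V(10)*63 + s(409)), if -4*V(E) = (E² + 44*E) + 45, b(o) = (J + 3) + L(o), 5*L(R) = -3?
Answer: 7*I*√19115/10 ≈ 96.78*I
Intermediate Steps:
L(R) = -⅗ (L(R) = (⅕)*(-3) = -⅗)
b(o) = ⅖ (b(o) = (-2 + 3) - ⅗ = 1 - ⅗ = ⅖)
V(E) = -45/4 - 11*E - E²/4 (V(E) = -((E² + 44*E) + 45)/4 = -(45 + E² + 44*E)/4 = -45/4 - 11*E - E²/4)
s(P) = -763/5 (s(P) = ⅖ - 153 = -763/5)
√(V(10)*63 + s(409)) = √((-45/4 - 11*10 - ¼*10²)*63 - 763/5) = √((-45/4 - 110 - ¼*100)*63 - 763/5) = √((-45/4 - 110 - 25)*63 - 763/5) = √(-585/4*63 - 763/5) = √(-36855/4 - 763/5) = √(-187327/20) = 7*I*√19115/10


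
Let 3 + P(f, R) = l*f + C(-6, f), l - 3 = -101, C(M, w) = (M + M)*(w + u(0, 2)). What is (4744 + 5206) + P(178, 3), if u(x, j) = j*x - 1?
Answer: -9621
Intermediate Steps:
u(x, j) = -1 + j*x
C(M, w) = 2*M*(-1 + w) (C(M, w) = (M + M)*(w + (-1 + 2*0)) = (2*M)*(w + (-1 + 0)) = (2*M)*(w - 1) = (2*M)*(-1 + w) = 2*M*(-1 + w))
l = -98 (l = 3 - 101 = -98)
P(f, R) = 9 - 110*f (P(f, R) = -3 + (-98*f + 2*(-6)*(-1 + f)) = -3 + (-98*f + (12 - 12*f)) = -3 + (12 - 110*f) = 9 - 110*f)
(4744 + 5206) + P(178, 3) = (4744 + 5206) + (9 - 110*178) = 9950 + (9 - 19580) = 9950 - 19571 = -9621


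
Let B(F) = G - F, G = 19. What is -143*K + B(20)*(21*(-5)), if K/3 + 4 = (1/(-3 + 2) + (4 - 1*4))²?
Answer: 1392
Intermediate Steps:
B(F) = 19 - F
K = -9 (K = -12 + 3*(1/(-3 + 2) + (4 - 1*4))² = -12 + 3*(1/(-1) + (4 - 4))² = -12 + 3*(-1 + 0)² = -12 + 3*(-1)² = -12 + 3*1 = -12 + 3 = -9)
-143*K + B(20)*(21*(-5)) = -143*(-9) + (19 - 1*20)*(21*(-5)) = 1287 + (19 - 20)*(-105) = 1287 - 1*(-105) = 1287 + 105 = 1392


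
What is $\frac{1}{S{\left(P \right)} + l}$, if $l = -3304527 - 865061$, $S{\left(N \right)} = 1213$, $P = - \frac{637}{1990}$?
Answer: $- \frac{1}{4168375} \approx -2.399 \cdot 10^{-7}$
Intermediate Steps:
$P = - \frac{637}{1990}$ ($P = \left(-637\right) \frac{1}{1990} = - \frac{637}{1990} \approx -0.3201$)
$l = -4169588$ ($l = -3304527 - 865061 = -4169588$)
$\frac{1}{S{\left(P \right)} + l} = \frac{1}{1213 - 4169588} = \frac{1}{-4168375} = - \frac{1}{4168375}$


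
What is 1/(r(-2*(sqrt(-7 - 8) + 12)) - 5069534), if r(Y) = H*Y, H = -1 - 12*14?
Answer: -2532739/12829534541072 - 169*I*sqrt(15)/12829534541072 ≈ -1.9741e-7 - 5.1018e-11*I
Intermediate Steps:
H = -169 (H = -1 - 168 = -169)
r(Y) = -169*Y
1/(r(-2*(sqrt(-7 - 8) + 12)) - 5069534) = 1/(-(-338)*(sqrt(-7 - 8) + 12) - 5069534) = 1/(-(-338)*(sqrt(-15) + 12) - 5069534) = 1/(-(-338)*(I*sqrt(15) + 12) - 5069534) = 1/(-(-338)*(12 + I*sqrt(15)) - 5069534) = 1/(-169*(-24 - 2*I*sqrt(15)) - 5069534) = 1/((4056 + 338*I*sqrt(15)) - 5069534) = 1/(-5065478 + 338*I*sqrt(15))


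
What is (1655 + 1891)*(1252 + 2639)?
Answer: 13797486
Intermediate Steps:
(1655 + 1891)*(1252 + 2639) = 3546*3891 = 13797486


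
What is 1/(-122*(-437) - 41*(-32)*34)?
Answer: 1/97922 ≈ 1.0212e-5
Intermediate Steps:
1/(-122*(-437) - 41*(-32)*34) = 1/(53314 + 1312*34) = 1/(53314 + 44608) = 1/97922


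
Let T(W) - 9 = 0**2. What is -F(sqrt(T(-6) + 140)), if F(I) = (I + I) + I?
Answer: -3*sqrt(149) ≈ -36.620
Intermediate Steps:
T(W) = 9 (T(W) = 9 + 0**2 = 9 + 0 = 9)
F(I) = 3*I (F(I) = 2*I + I = 3*I)
-F(sqrt(T(-6) + 140)) = -3*sqrt(9 + 140) = -3*sqrt(149)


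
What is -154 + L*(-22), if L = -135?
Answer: 2816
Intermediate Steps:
-154 + L*(-22) = -154 - 135*(-22) = -154 + 2970 = 2816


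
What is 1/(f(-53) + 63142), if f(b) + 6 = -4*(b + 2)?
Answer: 1/63340 ≈ 1.5788e-5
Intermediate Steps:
f(b) = -14 - 4*b (f(b) = -6 - 4*(b + 2) = -6 - 4*(2 + b) = -6 + (-8 - 4*b) = -14 - 4*b)
1/(f(-53) + 63142) = 1/((-14 - 4*(-53)) + 63142) = 1/((-14 + 212) + 63142) = 1/(198 + 63142) = 1/63340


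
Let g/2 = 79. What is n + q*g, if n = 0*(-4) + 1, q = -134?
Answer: -21171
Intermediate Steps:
g = 158 (g = 2*79 = 158)
n = 1 (n = 0 + 1 = 1)
n + q*g = 1 - 134*158 = 1 - 21172 = -21171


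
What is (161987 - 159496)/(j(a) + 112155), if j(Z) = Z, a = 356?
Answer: 2491/112511 ≈ 0.022140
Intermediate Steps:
(161987 - 159496)/(j(a) + 112155) = (161987 - 159496)/(356 + 112155) = 2491/112511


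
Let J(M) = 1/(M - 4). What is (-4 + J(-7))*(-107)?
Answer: 4815/11 ≈ 437.73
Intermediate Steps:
J(M) = 1/(-4 + M)
(-4 + J(-7))*(-107) = (-4 + 1/(-4 - 7))*(-107) = (-4 + 1/(-11))*(-107) = (-4 - 1/11)*(-107) = -45/11*(-107) = 4815/11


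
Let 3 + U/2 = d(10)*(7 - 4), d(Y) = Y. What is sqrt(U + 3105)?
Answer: 9*sqrt(39) ≈ 56.205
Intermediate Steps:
U = 54 (U = -6 + 2*(10*(7 - 4)) = -6 + 2*(10*3) = -6 + 2*30 = -6 + 60 = 54)
sqrt(U + 3105) = sqrt(54 + 3105) = sqrt(3159) = 9*sqrt(39)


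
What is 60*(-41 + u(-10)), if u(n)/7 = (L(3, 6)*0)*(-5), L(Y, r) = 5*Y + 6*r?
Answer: -2460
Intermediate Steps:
u(n) = 0 (u(n) = 7*(((5*3 + 6*6)*0)*(-5)) = 7*(((15 + 36)*0)*(-5)) = 7*((51*0)*(-5)) = 7*(0*(-5)) = 7*0 = 0)
60*(-41 + u(-10)) = 60*(-41 + 0) = 60*(-41) = -2460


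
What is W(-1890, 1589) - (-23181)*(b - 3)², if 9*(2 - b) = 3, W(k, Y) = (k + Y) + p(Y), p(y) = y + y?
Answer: 132263/3 ≈ 44088.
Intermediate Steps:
p(y) = 2*y
W(k, Y) = k + 3*Y (W(k, Y) = (k + Y) + 2*Y = (Y + k) + 2*Y = k + 3*Y)
b = 5/3 (b = 2 - ⅑*3 = 2 - ⅓ = 5/3 ≈ 1.6667)
W(-1890, 1589) - (-23181)*(b - 3)² = (-1890 + 3*1589) - (-23181)*(5/3 - 3)² = (-1890 + 4767) - (-23181)*(-4/3)² = 2877 - (-23181)*16/9 = 2877 - 1*(-123632/3) = 2877 + 123632/3 = 132263/3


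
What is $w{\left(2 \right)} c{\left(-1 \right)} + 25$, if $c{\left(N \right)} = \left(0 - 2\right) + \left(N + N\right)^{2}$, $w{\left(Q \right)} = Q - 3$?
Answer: $23$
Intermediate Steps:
$w{\left(Q \right)} = -3 + Q$
$c{\left(N \right)} = -2 + 4 N^{2}$ ($c{\left(N \right)} = -2 + \left(2 N\right)^{2} = -2 + 4 N^{2}$)
$w{\left(2 \right)} c{\left(-1 \right)} + 25 = \left(-3 + 2\right) \left(-2 + 4 \left(-1\right)^{2}\right) + 25 = - (-2 + 4 \cdot 1) + 25 = - (-2 + 4) + 25 = \left(-1\right) 2 + 25 = -2 + 25 = 23$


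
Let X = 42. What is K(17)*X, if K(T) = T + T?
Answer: 1428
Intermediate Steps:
K(T) = 2*T
K(17)*X = (2*17)*42 = 34*42 = 1428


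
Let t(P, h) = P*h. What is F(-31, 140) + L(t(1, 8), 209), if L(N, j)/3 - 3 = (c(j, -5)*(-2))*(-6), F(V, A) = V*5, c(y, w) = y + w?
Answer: 7198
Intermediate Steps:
c(y, w) = w + y
F(V, A) = 5*V
L(N, j) = -171 + 36*j (L(N, j) = 9 + 3*(((-5 + j)*(-2))*(-6)) = 9 + 3*((10 - 2*j)*(-6)) = 9 + 3*(-60 + 12*j) = 9 + (-180 + 36*j) = -171 + 36*j)
F(-31, 140) + L(t(1, 8), 209) = 5*(-31) + (-171 + 36*209) = -155 + (-171 + 7524) = -155 + 7353 = 7198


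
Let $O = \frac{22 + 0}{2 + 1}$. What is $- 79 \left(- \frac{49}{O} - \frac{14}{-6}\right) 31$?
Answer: $\frac{702863}{66} \approx 10649.0$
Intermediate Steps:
$O = \frac{22}{3} \approx 7.3333$
$- 79 \left(- \frac{49}{O} - \frac{14}{-6}\right) 31 = - 79 \left(- \frac{49}{\frac{22}{3}} - \frac{14}{-6}\right) 31 = - 79 \left(\left(-49\right) \frac{3}{22} - - \frac{7}{3}\right) 31 = - 79 \left(- \frac{147}{22} + \frac{7}{3}\right) 31 = \left(-79\right) \left(- \frac{287}{66}\right) 31 = \frac{22673}{66} \cdot 31 = \frac{702863}{66}$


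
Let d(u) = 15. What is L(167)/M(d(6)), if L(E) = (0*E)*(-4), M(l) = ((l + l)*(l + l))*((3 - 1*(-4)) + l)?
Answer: 0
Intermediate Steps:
M(l) = 4*l**2*(7 + l) (M(l) = ((2*l)*(2*l))*((3 + 4) + l) = (4*l**2)*(7 + l) = 4*l**2*(7 + l))
L(E) = 0 (L(E) = 0*(-4) = 0)
L(167)/M(d(6)) = 0/((4*15**2*(7 + 15))) = 0/((4*225*22)) = 0/19800 = 0*(1/19800) = 0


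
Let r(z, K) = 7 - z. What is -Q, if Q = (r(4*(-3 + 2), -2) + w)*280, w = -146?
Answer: 37800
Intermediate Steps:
Q = -37800 (Q = ((7 - 4*(-3 + 2)) - 146)*280 = ((7 - 4*(-1)) - 146)*280 = ((7 - 1*(-4)) - 146)*280 = ((7 + 4) - 146)*280 = (11 - 146)*280 = -135*280 = -37800)
-Q = -1*(-37800) = 37800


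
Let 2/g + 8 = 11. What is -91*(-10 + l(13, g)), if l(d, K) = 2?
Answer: 728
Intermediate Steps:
g = 2/3 (g = 2/(-8 + 11) = 2/3 ≈ 0.66667)
-91*(-10 + l(13, g)) = -91*(-10 + 2) = -91*(-8) = 728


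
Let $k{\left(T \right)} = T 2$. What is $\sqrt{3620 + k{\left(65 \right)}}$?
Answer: $25 \sqrt{6} \approx 61.237$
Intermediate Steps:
$k{\left(T \right)} = 2 T$
$\sqrt{3620 + k{\left(65 \right)}} = \sqrt{3620 + 2 \cdot 65} = \sqrt{3620 + 130} = \sqrt{3750} = 25 \sqrt{6}$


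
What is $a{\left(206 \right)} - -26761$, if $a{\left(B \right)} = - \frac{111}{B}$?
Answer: $\frac{5512655}{206} \approx 26760.0$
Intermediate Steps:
$a{\left(206 \right)} - -26761 = - \frac{111}{206} - -26761 = \left(-111\right) \frac{1}{206} + 26761 = - \frac{111}{206} + 26761 = \frac{5512655}{206}$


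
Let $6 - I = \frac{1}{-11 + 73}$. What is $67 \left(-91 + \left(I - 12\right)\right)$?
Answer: $- \frac{403005}{62} \approx -6500.1$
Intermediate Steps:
$I = \frac{371}{62}$ ($I = 6 - \frac{1}{-11 + 73} = 6 - \frac{1}{62} = \frac{371}{62} \approx 5.9839$)
$67 \left(-91 + \left(I - 12\right)\right) = 67 \left(-91 + \left(\frac{371}{62} - 12\right)\right) = 67 \left(-91 - \frac{373}{62}\right) = 67 \left(- \frac{6015}{62}\right) = - \frac{403005}{62}$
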